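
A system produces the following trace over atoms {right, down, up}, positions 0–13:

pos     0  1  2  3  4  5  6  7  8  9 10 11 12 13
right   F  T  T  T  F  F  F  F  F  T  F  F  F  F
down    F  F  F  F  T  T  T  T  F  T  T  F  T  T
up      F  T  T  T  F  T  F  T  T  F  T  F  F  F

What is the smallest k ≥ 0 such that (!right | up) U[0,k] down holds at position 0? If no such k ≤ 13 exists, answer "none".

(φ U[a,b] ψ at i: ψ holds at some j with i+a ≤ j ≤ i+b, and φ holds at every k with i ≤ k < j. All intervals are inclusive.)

4

Need earliest j ≥ 0 with down, and (!right | up) at every k in [0,j-1].
  j=0: rhs fails.
  j=1: rhs fails.
  j=2: rhs fails.
  j=3: rhs fails.
  j=4: rhs holds; lhs holds on [0,3]. k = 4.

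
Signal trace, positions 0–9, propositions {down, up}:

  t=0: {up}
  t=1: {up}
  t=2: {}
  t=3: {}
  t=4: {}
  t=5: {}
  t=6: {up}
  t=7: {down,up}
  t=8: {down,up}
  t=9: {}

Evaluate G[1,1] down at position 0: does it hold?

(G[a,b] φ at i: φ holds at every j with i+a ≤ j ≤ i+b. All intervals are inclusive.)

Check down at every j in [1,1]:
  j=1: false
Fails at j=1 → formula fails.

No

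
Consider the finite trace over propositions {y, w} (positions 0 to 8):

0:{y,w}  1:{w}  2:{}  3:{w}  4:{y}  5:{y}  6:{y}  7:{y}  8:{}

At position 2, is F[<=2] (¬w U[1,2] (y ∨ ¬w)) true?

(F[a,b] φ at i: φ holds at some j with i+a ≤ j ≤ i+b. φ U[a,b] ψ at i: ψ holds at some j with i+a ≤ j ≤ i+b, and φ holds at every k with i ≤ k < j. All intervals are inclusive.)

Check (¬w U[1,2] (y ∨ ¬w)) at each j in [2,4]:
  j=2: fails
  j=3: fails
  j=4: holds
Found at j=4 → formula holds.

True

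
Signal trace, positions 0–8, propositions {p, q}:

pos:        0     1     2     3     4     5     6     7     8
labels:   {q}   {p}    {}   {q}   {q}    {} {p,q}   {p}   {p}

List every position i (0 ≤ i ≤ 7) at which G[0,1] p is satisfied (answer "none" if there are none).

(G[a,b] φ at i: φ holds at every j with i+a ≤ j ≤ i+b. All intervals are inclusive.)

6, 7

Evaluate at each i in [0,7]:
  i=0: ✗ (fails at j=0)
  i=1: ✗ (fails at j=2)
  i=2: ✗ (fails at j=2)
  i=3: ✗ (fails at j=3)
  i=4: ✗ (fails at j=4)
  i=5: ✗ (fails at j=5)
  i=6: ✓ (all of [6,7])
  i=7: ✓ (all of [7,8])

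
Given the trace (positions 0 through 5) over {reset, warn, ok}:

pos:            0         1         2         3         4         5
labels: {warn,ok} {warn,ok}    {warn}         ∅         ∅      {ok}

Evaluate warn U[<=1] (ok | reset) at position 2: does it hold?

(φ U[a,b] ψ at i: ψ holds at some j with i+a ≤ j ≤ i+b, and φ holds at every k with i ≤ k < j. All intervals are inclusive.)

False

Need some j in [2,3] with (ok | reset), and warn at every k in [2,j-1].
  j=2: (ok | reset) false.
  j=3: (ok | reset) false.
No j in the window works → until fails.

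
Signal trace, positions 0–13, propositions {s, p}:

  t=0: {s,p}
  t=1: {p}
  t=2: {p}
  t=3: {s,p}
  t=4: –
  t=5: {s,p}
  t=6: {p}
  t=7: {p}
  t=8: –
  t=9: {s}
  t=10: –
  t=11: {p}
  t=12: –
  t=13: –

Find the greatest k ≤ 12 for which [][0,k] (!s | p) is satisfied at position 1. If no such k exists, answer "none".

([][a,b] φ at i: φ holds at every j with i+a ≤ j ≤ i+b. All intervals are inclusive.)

7

(!s | p) must hold from j=1 onward; find where it first fails.
  j=1: holds
  j=2: holds
  j=3: holds
  j=4: holds
  j=5: holds
  j=6: holds
  j=7: holds
  j=8: holds
  j=9: fails
Holds on [1,8], so largest k = 7.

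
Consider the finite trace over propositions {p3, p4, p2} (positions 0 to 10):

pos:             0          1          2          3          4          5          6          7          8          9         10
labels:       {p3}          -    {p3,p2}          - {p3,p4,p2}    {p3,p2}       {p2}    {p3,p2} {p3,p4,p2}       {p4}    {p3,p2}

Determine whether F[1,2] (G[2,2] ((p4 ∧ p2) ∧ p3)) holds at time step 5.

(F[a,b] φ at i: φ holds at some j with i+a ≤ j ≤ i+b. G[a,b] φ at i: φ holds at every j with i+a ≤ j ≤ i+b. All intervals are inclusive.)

Check G[2,2] ((p4 ∧ p2) ∧ p3) at each j in [6,7]:
  j=6: holds on [8,8]
  j=7: fails at 9
Found at j=6 → formula holds.

True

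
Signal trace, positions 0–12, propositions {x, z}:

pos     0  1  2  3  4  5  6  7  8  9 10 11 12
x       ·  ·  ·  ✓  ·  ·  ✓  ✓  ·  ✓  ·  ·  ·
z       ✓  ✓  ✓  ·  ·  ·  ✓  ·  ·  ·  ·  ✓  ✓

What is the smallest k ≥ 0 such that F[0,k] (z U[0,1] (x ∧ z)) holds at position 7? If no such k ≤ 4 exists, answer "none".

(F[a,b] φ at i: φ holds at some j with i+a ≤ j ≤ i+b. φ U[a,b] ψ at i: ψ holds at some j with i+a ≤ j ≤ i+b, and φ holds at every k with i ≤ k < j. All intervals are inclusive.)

none

Scan j = 7,8,… for (z U[0,1] (x ∧ z)):
  j=7: fails
  j=8: fails
  j=9: fails
  j=10: fails
  j=11: fails
No j in [7,11] satisfies it → none.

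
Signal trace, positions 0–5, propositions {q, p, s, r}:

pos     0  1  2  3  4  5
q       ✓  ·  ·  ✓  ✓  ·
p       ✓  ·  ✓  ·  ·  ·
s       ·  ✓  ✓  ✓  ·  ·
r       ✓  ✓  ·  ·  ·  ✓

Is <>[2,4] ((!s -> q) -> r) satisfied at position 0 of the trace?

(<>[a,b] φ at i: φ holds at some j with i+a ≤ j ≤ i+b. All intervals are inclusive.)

Check ((!s -> q) -> r) at each j in [2,4]:
  j=2: false
  j=3: false
  j=4: false
No position in the window satisfies it → formula fails.

No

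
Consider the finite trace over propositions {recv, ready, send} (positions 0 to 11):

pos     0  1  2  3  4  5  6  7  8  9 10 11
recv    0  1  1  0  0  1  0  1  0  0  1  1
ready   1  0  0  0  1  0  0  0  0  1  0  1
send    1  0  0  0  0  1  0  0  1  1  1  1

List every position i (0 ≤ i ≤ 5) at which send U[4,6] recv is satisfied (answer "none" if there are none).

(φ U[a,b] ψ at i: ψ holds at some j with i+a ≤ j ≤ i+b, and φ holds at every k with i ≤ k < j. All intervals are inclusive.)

none

Evaluate at each i in [0,5]:
  i=0: ✗ (lhs fails at k=1 before rhs at j=5)
  i=1: ✗ (lhs fails at k=1 before rhs at j=5)
  i=2: ✗ (lhs fails at k=2 before rhs at j=7)
  i=3: ✗ (lhs fails at k=3 before rhs at j=7)
  i=4: ✗ (lhs fails at k=4 before rhs at j=10)
  i=5: ✗ (lhs fails at k=6 before rhs at j=10)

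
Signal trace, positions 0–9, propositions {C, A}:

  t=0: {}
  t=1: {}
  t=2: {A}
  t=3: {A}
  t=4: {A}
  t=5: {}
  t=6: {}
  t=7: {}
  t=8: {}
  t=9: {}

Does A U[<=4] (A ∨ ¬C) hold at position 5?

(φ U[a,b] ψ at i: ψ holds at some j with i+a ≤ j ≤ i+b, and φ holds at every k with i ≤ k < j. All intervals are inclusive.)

Need some j in [5,9] with (A ∨ ¬C), and A at every k in [5,j-1].
  j=5: (A ∨ ¬C) holds; no prefix to check → satisfied.

True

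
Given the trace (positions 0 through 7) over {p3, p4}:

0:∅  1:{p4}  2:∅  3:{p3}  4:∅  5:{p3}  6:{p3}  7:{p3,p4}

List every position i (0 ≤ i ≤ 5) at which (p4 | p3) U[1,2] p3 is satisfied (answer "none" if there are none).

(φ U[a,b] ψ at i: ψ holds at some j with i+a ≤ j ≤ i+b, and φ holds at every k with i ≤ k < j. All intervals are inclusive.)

5

Evaluate at each i in [0,5]:
  i=0: ✗ (no rhs in [1,2])
  i=1: ✗ (lhs fails at k=2 before rhs at j=3)
  i=2: ✗ (lhs fails at k=2 before rhs at j=3)
  i=3: ✗ (lhs fails at k=4 before rhs at j=5)
  i=4: ✗ (lhs fails at k=4 before rhs at j=5)
  i=5: ✓ (rhs at j=6; lhs holds on [5,5])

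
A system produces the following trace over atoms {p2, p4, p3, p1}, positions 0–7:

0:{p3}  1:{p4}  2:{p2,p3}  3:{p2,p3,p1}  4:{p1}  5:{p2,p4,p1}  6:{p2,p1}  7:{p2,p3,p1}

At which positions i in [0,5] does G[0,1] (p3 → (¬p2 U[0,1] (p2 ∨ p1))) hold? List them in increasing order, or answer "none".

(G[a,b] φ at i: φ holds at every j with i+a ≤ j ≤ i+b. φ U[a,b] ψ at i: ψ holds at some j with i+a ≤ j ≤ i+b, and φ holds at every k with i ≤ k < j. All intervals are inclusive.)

1, 2, 3, 4, 5

Evaluate at each i in [0,5]:
  i=0: ✗ (fails at j=0)
  i=1: ✓ (all of [1,2])
  i=2: ✓ (all of [2,3])
  i=3: ✓ (all of [3,4])
  i=4: ✓ (all of [4,5])
  i=5: ✓ (all of [5,6])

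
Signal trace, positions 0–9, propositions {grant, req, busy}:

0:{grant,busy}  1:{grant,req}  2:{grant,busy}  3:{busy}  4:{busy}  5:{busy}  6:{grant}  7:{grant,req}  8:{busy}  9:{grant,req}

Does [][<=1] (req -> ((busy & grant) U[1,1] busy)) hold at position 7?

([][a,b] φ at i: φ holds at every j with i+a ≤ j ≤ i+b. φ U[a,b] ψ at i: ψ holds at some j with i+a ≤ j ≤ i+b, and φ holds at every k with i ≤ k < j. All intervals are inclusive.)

False

Check (req -> ((busy & grant) U[1,1] busy)) at every j in [7,8]:
  j=7: antecedent true; consequent fails → ✗
  j=8: antecedent false → ✓
Fails at j=7 → formula fails.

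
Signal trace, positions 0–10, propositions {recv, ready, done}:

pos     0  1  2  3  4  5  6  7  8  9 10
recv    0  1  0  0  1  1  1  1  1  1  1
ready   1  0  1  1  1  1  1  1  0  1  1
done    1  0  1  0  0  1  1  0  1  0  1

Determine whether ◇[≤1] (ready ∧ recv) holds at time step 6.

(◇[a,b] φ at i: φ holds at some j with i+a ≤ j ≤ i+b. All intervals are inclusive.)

True

Check (ready ∧ recv) at each j in [6,7]:
  j=6: true
  j=7: true
Found at j=6 → formula holds.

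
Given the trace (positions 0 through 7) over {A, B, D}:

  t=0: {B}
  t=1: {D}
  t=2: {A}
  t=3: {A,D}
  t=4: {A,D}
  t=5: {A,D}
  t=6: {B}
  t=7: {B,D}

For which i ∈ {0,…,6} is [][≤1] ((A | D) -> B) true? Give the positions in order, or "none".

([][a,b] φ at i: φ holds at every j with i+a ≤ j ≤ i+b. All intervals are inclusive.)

6

Evaluate at each i in [0,6]:
  i=0: ✗ (fails at j=1)
  i=1: ✗ (fails at j=1)
  i=2: ✗ (fails at j=2)
  i=3: ✗ (fails at j=3)
  i=4: ✗ (fails at j=4)
  i=5: ✗ (fails at j=5)
  i=6: ✓ (all of [6,7])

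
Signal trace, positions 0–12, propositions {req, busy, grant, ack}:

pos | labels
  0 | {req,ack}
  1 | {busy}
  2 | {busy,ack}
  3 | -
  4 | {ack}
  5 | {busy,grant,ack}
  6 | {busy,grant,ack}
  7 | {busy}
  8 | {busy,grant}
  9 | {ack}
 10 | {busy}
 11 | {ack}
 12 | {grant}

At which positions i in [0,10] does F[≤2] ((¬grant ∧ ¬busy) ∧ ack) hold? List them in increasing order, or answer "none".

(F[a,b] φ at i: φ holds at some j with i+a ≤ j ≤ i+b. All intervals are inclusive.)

Evaluate at each i in [0,10]:
  i=0: ✓ (witness j=0)
  i=1: ✗ (none in [1,3])
  i=2: ✓ (witness j=4)
  i=3: ✓ (witness j=4)
  i=4: ✓ (witness j=4)
  i=5: ✗ (none in [5,7])
  i=6: ✗ (none in [6,8])
  i=7: ✓ (witness j=9)
  i=8: ✓ (witness j=9)
  i=9: ✓ (witness j=9)
  i=10: ✓ (witness j=11)

0, 2, 3, 4, 7, 8, 9, 10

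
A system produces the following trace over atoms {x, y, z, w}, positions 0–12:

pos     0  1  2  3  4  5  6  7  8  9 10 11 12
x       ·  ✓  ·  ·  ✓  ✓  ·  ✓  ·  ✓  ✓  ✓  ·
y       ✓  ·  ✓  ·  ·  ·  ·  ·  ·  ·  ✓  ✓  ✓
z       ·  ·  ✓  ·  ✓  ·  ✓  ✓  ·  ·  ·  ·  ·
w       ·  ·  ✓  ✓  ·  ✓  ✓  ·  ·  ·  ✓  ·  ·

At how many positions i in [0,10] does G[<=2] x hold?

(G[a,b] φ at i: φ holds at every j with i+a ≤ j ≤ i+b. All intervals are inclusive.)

Evaluate at each i in [0,10]:
  i=0: ✗ (fails at j=0)
  i=1: ✗ (fails at j=2)
  i=2: ✗ (fails at j=2)
  i=3: ✗ (fails at j=3)
  i=4: ✗ (fails at j=6)
  i=5: ✗ (fails at j=6)
  i=6: ✗ (fails at j=6)
  i=7: ✗ (fails at j=8)
  i=8: ✗ (fails at j=8)
  i=9: ✓ (all of [9,11])
  i=10: ✗ (fails at j=12)
Positions where it holds: {9} → 1.

1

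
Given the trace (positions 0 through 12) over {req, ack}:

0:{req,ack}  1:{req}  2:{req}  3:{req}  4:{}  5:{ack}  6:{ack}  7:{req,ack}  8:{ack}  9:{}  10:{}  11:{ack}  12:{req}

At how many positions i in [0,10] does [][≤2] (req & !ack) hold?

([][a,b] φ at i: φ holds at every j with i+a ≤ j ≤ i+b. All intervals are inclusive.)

Evaluate at each i in [0,10]:
  i=0: ✗ (fails at j=0)
  i=1: ✓ (all of [1,3])
  i=2: ✗ (fails at j=4)
  i=3: ✗ (fails at j=4)
  i=4: ✗ (fails at j=4)
  i=5: ✗ (fails at j=5)
  i=6: ✗ (fails at j=6)
  i=7: ✗ (fails at j=7)
  i=8: ✗ (fails at j=8)
  i=9: ✗ (fails at j=9)
  i=10: ✗ (fails at j=10)
Positions where it holds: {1} → 1.

1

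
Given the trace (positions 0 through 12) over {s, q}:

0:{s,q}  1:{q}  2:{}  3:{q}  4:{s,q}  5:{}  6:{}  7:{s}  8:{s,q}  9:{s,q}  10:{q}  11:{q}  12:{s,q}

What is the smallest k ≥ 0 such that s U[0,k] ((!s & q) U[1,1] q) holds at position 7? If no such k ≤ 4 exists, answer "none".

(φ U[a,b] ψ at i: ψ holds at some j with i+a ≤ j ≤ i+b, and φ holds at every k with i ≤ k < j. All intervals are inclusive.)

Need earliest j ≥ 7 with ((!s & q) U[1,1] q), and s at every k in [7,j-1].
  j=7: rhs fails.
  j=8: rhs fails.
  j=9: rhs fails.
  j=10: rhs holds; lhs holds on [7,9]. k = 3.

3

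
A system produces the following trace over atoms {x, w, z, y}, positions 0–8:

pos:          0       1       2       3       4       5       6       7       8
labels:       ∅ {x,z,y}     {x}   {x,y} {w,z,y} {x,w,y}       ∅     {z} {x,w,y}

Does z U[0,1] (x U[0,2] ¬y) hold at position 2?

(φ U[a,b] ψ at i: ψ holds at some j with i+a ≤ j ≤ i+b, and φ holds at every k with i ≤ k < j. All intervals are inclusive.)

Need some j in [2,3] with (x U[0,2] ¬y), and z at every k in [2,j-1].
  j=2: (x U[0,2] ¬y) holds; no prefix to check → satisfied.

Yes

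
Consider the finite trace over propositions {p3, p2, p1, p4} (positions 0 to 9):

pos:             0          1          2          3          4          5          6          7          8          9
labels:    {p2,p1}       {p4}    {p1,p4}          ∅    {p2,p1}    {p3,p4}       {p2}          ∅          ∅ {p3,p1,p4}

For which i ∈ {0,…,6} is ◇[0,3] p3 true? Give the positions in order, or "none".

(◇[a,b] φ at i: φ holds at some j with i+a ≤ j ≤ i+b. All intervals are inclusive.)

2, 3, 4, 5, 6

Evaluate at each i in [0,6]:
  i=0: ✗ (none in [0,3])
  i=1: ✗ (none in [1,4])
  i=2: ✓ (witness j=5)
  i=3: ✓ (witness j=5)
  i=4: ✓ (witness j=5)
  i=5: ✓ (witness j=5)
  i=6: ✓ (witness j=9)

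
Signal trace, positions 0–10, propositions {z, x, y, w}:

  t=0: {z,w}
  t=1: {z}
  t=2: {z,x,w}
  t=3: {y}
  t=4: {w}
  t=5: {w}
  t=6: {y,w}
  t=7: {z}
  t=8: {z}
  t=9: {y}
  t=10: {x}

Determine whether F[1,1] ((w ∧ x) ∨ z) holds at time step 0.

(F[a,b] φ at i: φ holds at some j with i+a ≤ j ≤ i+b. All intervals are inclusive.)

Holds

Check ((w ∧ x) ∨ z) at each j in [1,1]:
  j=1: true
Found at j=1 → formula holds.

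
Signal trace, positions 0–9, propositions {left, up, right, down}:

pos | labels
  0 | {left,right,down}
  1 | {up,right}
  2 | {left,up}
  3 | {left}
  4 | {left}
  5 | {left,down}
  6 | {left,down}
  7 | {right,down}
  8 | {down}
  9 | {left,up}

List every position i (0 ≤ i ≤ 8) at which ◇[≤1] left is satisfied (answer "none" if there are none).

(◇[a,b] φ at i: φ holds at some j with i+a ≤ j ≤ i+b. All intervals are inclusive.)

0, 1, 2, 3, 4, 5, 6, 8

Evaluate at each i in [0,8]:
  i=0: ✓ (witness j=0)
  i=1: ✓ (witness j=2)
  i=2: ✓ (witness j=2)
  i=3: ✓ (witness j=3)
  i=4: ✓ (witness j=4)
  i=5: ✓ (witness j=5)
  i=6: ✓ (witness j=6)
  i=7: ✗ (none in [7,8])
  i=8: ✓ (witness j=9)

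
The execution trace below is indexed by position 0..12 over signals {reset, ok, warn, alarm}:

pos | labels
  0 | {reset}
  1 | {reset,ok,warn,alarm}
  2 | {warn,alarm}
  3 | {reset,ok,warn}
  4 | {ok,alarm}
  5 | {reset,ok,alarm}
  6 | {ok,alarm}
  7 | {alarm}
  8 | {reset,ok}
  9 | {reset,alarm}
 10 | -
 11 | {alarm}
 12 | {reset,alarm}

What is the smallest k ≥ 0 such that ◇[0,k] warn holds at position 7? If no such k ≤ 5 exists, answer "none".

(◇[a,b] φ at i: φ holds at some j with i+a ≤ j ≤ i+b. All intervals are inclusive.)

Scan j = 7,8,… for warn:
  j=7: fails
  j=8: fails
  j=9: fails
  j=10: fails
  j=11: fails
  j=12: fails
No j in [7,12] satisfies it → none.

none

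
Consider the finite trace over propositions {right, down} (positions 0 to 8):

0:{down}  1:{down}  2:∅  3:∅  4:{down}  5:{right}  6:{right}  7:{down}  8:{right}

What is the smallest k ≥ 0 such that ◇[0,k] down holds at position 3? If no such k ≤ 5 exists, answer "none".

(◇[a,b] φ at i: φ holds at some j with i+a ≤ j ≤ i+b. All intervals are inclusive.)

1

Scan j = 3,4,… for down:
  j=3: fails
  j=4: holds
First hit at j=4, so smallest k = 4-3 = 1.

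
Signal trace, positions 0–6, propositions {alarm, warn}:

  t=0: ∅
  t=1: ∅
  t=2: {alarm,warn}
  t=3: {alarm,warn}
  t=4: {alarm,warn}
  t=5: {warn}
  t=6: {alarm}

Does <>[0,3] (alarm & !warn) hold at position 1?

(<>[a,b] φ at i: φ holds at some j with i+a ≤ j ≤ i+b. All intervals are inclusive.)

False

Check (alarm & !warn) at each j in [1,4]:
  j=1: false
  j=2: false
  j=3: false
  j=4: false
No position in the window satisfies it → formula fails.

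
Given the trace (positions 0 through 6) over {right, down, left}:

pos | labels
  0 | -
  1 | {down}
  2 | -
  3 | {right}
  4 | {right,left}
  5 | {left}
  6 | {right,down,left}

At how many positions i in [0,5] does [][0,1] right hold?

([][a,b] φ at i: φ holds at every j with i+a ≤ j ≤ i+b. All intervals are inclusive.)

Evaluate at each i in [0,5]:
  i=0: ✗ (fails at j=0)
  i=1: ✗ (fails at j=1)
  i=2: ✗ (fails at j=2)
  i=3: ✓ (all of [3,4])
  i=4: ✗ (fails at j=5)
  i=5: ✗ (fails at j=5)
Positions where it holds: {3} → 1.

1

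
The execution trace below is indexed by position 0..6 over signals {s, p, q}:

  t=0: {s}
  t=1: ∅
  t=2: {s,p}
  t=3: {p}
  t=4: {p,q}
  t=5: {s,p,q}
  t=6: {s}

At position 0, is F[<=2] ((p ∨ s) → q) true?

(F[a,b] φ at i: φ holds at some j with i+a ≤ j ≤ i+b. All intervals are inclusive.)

True

Check ((p ∨ s) → q) at each j in [0,2]:
  j=0: false
  j=1: true
  j=2: false
Found at j=1 → formula holds.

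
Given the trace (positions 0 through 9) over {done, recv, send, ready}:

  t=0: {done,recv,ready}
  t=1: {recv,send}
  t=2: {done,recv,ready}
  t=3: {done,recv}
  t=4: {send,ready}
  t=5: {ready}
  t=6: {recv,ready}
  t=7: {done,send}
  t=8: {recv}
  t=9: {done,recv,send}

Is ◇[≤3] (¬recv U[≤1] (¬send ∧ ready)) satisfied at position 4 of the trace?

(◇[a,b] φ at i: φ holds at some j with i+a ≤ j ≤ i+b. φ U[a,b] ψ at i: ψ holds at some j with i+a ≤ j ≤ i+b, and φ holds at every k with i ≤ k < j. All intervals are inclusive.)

Holds

Check (¬recv U[≤1] (¬send ∧ ready)) at each j in [4,7]:
  j=4: holds
  j=5: holds
  j=6: holds
  j=7: fails
Found at j=4 → formula holds.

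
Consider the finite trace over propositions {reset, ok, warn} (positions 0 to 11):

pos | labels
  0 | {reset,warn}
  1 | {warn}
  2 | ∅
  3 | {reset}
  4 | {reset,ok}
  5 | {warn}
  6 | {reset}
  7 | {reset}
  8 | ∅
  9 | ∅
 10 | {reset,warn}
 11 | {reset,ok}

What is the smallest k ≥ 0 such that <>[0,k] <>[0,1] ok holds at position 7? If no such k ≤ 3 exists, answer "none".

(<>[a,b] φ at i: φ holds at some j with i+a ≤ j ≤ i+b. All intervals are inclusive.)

Scan j = 7,8,… for <>[0,1] ok:
  j=7: fails
  j=8: fails
  j=9: fails
  j=10: holds
First hit at j=10, so smallest k = 10-7 = 3.

3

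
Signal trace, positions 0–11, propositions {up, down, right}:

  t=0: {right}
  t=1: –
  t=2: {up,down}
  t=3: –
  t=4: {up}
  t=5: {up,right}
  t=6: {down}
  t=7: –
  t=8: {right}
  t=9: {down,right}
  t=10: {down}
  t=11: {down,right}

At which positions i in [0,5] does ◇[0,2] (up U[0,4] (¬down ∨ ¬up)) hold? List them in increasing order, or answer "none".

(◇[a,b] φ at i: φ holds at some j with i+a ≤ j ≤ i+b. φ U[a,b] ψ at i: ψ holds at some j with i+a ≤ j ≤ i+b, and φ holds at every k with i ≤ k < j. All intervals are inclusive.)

0, 1, 2, 3, 4, 5

Evaluate at each i in [0,5]:
  i=0: ✓ (witness j=0)
  i=1: ✓ (witness j=1)
  i=2: ✓ (witness j=2)
  i=3: ✓ (witness j=3)
  i=4: ✓ (witness j=4)
  i=5: ✓ (witness j=5)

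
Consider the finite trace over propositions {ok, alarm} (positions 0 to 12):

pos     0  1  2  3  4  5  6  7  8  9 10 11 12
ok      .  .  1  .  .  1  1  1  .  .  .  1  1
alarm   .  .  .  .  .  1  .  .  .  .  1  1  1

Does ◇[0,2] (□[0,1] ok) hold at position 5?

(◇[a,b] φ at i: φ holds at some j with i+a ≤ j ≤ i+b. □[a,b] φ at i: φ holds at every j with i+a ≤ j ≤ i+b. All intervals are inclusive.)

Yes

Check □[0,1] ok at each j in [5,7]:
  j=5: holds on [5,6]
  j=6: holds on [6,7]
  j=7: fails at 8
Found at j=5 → formula holds.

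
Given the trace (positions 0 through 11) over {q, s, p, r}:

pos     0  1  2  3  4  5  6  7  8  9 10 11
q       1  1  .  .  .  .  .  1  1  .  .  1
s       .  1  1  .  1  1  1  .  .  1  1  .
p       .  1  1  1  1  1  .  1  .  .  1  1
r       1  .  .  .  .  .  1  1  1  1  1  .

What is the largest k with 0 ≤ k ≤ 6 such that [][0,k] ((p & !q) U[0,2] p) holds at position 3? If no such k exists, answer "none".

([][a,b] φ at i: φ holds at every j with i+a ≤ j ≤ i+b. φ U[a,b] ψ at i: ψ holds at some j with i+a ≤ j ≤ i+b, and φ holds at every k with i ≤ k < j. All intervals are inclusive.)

((p & !q) U[0,2] p) must hold from j=3 onward; find where it first fails.
  j=3: holds
  j=4: holds
  j=5: holds
  j=6: fails
Holds on [3,5], so largest k = 2.

2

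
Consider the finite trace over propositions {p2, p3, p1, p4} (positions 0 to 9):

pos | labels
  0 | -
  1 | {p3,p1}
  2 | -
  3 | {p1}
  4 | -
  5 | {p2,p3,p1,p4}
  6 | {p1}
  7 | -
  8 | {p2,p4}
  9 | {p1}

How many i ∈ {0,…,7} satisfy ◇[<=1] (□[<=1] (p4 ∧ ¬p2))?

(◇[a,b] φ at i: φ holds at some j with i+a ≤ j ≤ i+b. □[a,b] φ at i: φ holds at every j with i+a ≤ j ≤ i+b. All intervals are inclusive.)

Evaluate at each i in [0,7]:
  i=0: ✗ (none in [0,1])
  i=1: ✗ (none in [1,2])
  i=2: ✗ (none in [2,3])
  i=3: ✗ (none in [3,4])
  i=4: ✗ (none in [4,5])
  i=5: ✗ (none in [5,6])
  i=6: ✗ (none in [6,7])
  i=7: ✗ (none in [7,8])
Positions where it holds: {} → 0.

0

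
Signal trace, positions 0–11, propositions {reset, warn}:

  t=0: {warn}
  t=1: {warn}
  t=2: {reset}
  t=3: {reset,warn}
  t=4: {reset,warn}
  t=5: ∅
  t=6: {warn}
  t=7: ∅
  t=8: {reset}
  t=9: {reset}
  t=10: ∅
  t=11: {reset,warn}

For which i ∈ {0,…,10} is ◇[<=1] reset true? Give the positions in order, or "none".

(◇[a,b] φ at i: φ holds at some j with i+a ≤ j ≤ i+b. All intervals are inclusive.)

1, 2, 3, 4, 7, 8, 9, 10

Evaluate at each i in [0,10]:
  i=0: ✗ (none in [0,1])
  i=1: ✓ (witness j=2)
  i=2: ✓ (witness j=2)
  i=3: ✓ (witness j=3)
  i=4: ✓ (witness j=4)
  i=5: ✗ (none in [5,6])
  i=6: ✗ (none in [6,7])
  i=7: ✓ (witness j=8)
  i=8: ✓ (witness j=8)
  i=9: ✓ (witness j=9)
  i=10: ✓ (witness j=11)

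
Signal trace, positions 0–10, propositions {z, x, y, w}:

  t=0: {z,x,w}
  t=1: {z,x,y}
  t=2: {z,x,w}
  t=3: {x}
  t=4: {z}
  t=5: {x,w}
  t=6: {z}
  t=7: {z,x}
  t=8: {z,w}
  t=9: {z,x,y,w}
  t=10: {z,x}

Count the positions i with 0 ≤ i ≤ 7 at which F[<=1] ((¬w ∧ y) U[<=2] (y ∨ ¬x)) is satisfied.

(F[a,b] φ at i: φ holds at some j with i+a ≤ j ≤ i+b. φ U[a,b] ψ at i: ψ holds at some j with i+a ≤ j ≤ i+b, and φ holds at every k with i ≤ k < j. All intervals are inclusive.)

7

Evaluate at each i in [0,7]:
  i=0: ✓ (witness j=1)
  i=1: ✓ (witness j=1)
  i=2: ✗ (none in [2,3])
  i=3: ✓ (witness j=4)
  i=4: ✓ (witness j=4)
  i=5: ✓ (witness j=6)
  i=6: ✓ (witness j=6)
  i=7: ✓ (witness j=8)
Positions where it holds: {0, 1, 3, 4, 5, 6, 7} → 7.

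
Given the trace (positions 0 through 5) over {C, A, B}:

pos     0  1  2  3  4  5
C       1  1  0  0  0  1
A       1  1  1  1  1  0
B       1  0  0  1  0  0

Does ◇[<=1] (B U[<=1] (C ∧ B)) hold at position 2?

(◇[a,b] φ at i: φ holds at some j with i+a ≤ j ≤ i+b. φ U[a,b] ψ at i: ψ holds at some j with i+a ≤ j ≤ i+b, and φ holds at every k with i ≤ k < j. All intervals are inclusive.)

False

Check (B U[<=1] (C ∧ B)) at each j in [2,3]:
  j=2: fails
  j=3: fails
No position in the window satisfies it → formula fails.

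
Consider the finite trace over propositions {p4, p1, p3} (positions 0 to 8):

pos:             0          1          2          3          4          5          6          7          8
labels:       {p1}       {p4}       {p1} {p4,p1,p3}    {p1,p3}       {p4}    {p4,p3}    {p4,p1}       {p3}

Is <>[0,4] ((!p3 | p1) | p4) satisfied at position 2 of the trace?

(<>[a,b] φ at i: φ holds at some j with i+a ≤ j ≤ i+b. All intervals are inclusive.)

Check ((!p3 | p1) | p4) at each j in [2,6]:
  j=2: true
  j=3: true
  j=4: true
  j=5: true
  j=6: true
Found at j=2 → formula holds.

Holds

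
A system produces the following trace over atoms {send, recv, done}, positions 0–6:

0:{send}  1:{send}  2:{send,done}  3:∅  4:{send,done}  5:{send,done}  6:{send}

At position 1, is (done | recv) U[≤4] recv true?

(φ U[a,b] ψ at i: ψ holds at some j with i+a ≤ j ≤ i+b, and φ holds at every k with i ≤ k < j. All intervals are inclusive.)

Need some j in [1,5] with recv, and (done | recv) at every k in [1,j-1].
  j=1: recv false.
  j=2: recv false.
  j=3: recv false.
  j=4: recv false.
  j=5: recv false.
No j in the window works → until fails.

False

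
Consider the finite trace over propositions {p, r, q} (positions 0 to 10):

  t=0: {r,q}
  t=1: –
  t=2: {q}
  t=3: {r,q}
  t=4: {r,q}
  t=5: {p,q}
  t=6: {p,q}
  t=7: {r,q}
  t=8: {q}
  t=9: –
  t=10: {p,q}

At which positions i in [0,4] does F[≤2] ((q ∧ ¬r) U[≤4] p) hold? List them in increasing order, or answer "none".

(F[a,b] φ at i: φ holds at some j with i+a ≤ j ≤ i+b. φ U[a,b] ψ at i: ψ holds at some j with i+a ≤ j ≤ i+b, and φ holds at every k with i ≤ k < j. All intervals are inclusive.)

Evaluate at each i in [0,4]:
  i=0: ✗ (none in [0,2])
  i=1: ✗ (none in [1,3])
  i=2: ✗ (none in [2,4])
  i=3: ✓ (witness j=5)
  i=4: ✓ (witness j=5)

3, 4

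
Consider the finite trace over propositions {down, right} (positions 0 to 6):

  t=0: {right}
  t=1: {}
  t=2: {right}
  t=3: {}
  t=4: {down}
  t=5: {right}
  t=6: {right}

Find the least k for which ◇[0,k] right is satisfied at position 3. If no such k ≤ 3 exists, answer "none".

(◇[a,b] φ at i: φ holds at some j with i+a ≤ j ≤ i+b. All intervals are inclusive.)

2

Scan j = 3,4,… for right:
  j=3: fails
  j=4: fails
  j=5: holds
First hit at j=5, so smallest k = 5-3 = 2.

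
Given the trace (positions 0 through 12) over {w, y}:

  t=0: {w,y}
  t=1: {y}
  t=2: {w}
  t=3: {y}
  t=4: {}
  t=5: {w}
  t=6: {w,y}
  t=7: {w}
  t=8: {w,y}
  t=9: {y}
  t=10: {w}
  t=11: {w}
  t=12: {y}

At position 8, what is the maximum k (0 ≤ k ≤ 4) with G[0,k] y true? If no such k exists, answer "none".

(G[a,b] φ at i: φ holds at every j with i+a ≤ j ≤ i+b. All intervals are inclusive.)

1

y must hold from j=8 onward; find where it first fails.
  j=8: holds
  j=9: holds
  j=10: fails
Holds on [8,9], so largest k = 1.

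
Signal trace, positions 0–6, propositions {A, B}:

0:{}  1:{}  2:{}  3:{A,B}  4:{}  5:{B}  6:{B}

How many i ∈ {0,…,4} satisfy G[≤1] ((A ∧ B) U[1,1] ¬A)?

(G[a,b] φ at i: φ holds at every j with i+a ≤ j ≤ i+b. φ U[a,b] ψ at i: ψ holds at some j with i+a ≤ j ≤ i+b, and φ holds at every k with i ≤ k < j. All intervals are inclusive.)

Evaluate at each i in [0,4]:
  i=0: ✗ (fails at j=0)
  i=1: ✗ (fails at j=1)
  i=2: ✗ (fails at j=2)
  i=3: ✗ (fails at j=4)
  i=4: ✗ (fails at j=4)
Positions where it holds: {} → 0.

0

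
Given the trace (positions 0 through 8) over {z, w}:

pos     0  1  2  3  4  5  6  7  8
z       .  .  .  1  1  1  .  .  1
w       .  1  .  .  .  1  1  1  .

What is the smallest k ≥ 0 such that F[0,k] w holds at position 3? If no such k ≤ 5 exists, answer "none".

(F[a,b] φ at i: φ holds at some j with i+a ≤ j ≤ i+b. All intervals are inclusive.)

2

Scan j = 3,4,… for w:
  j=3: fails
  j=4: fails
  j=5: holds
First hit at j=5, so smallest k = 5-3 = 2.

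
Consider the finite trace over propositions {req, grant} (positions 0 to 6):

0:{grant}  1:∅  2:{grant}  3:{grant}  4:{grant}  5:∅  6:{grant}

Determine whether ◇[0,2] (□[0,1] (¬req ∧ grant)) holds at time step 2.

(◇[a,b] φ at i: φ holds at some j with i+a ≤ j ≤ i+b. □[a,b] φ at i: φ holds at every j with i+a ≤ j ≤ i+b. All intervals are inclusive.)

Holds

Check □[0,1] (¬req ∧ grant) at each j in [2,4]:
  j=2: holds on [2,3]
  j=3: holds on [3,4]
  j=4: fails at 5
Found at j=2 → formula holds.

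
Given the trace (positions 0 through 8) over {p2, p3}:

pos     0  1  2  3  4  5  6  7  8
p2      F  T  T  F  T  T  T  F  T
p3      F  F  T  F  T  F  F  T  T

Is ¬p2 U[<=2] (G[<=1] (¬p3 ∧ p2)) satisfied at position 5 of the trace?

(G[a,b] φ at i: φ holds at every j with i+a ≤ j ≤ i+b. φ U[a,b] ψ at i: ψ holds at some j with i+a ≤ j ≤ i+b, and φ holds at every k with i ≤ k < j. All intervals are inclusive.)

Need some j in [5,7] with G[<=1] (¬p3 ∧ p2), and ¬p2 at every k in [5,j-1].
  j=5: G[<=1] (¬p3 ∧ p2) holds; no prefix to check → satisfied.

Holds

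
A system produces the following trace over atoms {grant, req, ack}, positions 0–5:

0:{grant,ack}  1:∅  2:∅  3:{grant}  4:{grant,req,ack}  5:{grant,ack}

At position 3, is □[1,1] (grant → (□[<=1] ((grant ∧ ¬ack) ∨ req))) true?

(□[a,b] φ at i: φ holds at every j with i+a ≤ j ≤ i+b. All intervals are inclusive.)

Does not hold

Check (grant → (□[<=1] ((grant ∧ ¬ack) ∨ req))) at every j in [4,4]:
  j=4: antecedent true; consequent fails at 5 → ✗
Fails at j=4 → formula fails.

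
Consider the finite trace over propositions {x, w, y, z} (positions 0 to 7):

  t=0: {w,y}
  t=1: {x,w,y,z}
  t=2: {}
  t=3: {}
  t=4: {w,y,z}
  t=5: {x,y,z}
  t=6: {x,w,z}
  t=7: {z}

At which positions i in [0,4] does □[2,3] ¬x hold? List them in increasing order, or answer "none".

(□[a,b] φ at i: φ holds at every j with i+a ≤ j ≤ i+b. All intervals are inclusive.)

0, 1

Evaluate at each i in [0,4]:
  i=0: ✓ (all of [2,3])
  i=1: ✓ (all of [3,4])
  i=2: ✗ (fails at j=5)
  i=3: ✗ (fails at j=5)
  i=4: ✗ (fails at j=6)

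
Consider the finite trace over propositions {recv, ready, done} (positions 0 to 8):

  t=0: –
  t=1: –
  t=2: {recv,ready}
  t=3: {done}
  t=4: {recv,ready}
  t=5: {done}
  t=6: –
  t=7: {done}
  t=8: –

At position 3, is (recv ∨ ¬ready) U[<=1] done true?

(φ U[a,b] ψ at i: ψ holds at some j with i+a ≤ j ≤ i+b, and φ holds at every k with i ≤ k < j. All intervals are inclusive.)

Need some j in [3,4] with done, and (recv ∨ ¬ready) at every k in [3,j-1].
  j=3: done holds; no prefix to check → satisfied.

True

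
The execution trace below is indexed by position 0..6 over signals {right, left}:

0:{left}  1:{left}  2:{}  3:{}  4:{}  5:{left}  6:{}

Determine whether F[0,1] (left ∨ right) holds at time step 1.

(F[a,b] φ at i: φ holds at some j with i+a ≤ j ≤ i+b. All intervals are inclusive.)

Check (left ∨ right) at each j in [1,2]:
  j=1: true
  j=2: false
Found at j=1 → formula holds.

True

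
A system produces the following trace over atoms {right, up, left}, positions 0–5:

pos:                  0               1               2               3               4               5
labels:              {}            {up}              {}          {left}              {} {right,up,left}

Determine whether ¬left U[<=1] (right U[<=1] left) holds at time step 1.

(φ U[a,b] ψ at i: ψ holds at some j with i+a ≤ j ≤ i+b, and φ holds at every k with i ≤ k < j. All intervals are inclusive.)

Need some j in [1,2] with (right U[<=1] left), and ¬left at every k in [1,j-1].
  j=1: (right U[<=1] left) — fails.
  j=2: (right U[<=1] left) — fails.
No j in the window works → until fails.

Does not hold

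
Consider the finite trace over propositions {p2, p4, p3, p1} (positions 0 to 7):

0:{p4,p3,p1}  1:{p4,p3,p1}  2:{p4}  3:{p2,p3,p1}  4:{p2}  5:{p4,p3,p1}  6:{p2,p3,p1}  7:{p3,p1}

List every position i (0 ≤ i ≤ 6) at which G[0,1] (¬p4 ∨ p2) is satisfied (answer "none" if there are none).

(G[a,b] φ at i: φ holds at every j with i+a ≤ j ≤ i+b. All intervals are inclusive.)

Evaluate at each i in [0,6]:
  i=0: ✗ (fails at j=0)
  i=1: ✗ (fails at j=1)
  i=2: ✗ (fails at j=2)
  i=3: ✓ (all of [3,4])
  i=4: ✗ (fails at j=5)
  i=5: ✗ (fails at j=5)
  i=6: ✓ (all of [6,7])

3, 6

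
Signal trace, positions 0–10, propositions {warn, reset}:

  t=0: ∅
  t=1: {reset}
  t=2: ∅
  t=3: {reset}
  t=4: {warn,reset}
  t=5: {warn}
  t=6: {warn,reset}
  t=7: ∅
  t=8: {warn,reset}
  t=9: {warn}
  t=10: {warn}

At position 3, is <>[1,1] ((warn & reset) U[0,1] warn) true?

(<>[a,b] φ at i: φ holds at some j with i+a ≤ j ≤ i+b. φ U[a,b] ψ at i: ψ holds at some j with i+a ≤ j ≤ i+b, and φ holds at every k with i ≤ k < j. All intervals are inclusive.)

Check ((warn & reset) U[0,1] warn) at each j in [4,4]:
  j=4: holds
Found at j=4 → formula holds.

Holds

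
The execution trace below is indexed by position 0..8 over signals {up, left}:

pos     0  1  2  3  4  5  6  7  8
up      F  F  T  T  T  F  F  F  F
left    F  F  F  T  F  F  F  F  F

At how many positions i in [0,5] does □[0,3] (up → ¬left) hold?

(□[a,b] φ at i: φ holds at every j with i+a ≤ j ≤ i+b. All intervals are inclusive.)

Evaluate at each i in [0,5]:
  i=0: ✗ (fails at j=3)
  i=1: ✗ (fails at j=3)
  i=2: ✗ (fails at j=3)
  i=3: ✗ (fails at j=3)
  i=4: ✓ (all of [4,7])
  i=5: ✓ (all of [5,8])
Positions where it holds: {4, 5} → 2.

2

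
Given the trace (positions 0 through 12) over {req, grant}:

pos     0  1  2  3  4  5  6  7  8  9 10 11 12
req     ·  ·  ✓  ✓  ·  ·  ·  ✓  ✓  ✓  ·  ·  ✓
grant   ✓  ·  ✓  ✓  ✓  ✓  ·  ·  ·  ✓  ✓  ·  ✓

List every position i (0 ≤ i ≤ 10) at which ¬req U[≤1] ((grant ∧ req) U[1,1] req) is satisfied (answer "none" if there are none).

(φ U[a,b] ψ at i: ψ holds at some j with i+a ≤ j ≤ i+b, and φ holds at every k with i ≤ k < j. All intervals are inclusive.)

1, 2

Evaluate at each i in [0,10]:
  i=0: ✗ (no rhs in [0,1])
  i=1: ✓ (rhs at j=2; lhs holds on [1,1])
  i=2: ✓ (rhs at j=2)
  i=3: ✗ (no rhs in [3,4])
  i=4: ✗ (no rhs in [4,5])
  i=5: ✗ (no rhs in [5,6])
  i=6: ✗ (no rhs in [6,7])
  i=7: ✗ (no rhs in [7,8])
  i=8: ✗ (no rhs in [8,9])
  i=9: ✗ (no rhs in [9,10])
  i=10: ✗ (no rhs in [10,11])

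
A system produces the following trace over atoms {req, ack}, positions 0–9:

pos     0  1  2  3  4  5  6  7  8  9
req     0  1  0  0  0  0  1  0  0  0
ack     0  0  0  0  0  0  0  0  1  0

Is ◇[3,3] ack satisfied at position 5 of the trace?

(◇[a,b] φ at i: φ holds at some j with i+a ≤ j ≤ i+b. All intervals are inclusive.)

Yes

Check ack at each j in [8,8]:
  j=8: true
Found at j=8 → formula holds.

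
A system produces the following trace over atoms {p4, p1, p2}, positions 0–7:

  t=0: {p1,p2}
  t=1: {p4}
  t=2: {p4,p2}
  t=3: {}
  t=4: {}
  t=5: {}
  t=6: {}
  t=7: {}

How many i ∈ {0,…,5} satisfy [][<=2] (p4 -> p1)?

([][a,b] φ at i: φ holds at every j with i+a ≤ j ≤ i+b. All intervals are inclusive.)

3

Evaluate at each i in [0,5]:
  i=0: ✗ (fails at j=1)
  i=1: ✗ (fails at j=1)
  i=2: ✗ (fails at j=2)
  i=3: ✓ (all of [3,5])
  i=4: ✓ (all of [4,6])
  i=5: ✓ (all of [5,7])
Positions where it holds: {3, 4, 5} → 3.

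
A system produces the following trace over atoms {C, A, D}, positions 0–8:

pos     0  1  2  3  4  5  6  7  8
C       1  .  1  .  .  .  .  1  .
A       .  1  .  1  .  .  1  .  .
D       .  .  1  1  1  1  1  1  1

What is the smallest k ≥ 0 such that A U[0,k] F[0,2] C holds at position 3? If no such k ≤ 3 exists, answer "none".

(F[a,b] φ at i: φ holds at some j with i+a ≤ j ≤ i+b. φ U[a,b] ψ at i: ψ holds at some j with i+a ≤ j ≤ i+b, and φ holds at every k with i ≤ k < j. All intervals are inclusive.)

none

Need earliest j ≥ 3 with F[0,2] C, and A at every k in [3,j-1].
  j=3: rhs fails.
  j=4: rhs fails.
  j=5: rhs holds but lhs fails at k=4.
  j=6: rhs holds but lhs fails at k=4.
No witness within the range → none.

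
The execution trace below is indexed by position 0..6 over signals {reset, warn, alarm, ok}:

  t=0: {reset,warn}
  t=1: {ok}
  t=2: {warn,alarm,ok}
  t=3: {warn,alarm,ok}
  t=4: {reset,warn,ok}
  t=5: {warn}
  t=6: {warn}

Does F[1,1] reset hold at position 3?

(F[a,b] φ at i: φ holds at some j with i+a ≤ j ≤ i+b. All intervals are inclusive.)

Check reset at each j in [4,4]:
  j=4: true
Found at j=4 → formula holds.

Yes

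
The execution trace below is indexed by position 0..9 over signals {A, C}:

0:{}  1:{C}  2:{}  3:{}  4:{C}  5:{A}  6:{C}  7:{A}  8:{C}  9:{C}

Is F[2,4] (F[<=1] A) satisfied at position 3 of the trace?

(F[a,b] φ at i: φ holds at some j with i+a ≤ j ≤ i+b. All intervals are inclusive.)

Check F[<=1] A at each j in [5,7]:
  j=5: holds (witness at 5)
  j=6: holds (witness at 7)
  j=7: holds (witness at 7)
Found at j=5 → formula holds.

Holds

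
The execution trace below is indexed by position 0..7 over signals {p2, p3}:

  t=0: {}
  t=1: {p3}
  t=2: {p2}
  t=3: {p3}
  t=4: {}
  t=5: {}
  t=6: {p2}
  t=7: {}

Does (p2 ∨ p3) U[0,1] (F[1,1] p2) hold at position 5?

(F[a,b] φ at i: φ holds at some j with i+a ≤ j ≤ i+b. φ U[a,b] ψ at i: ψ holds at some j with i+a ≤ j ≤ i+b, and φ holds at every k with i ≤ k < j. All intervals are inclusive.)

Need some j in [5,6] with F[1,1] p2, and (p2 ∨ p3) at every k in [5,j-1].
  j=5: F[1,1] p2 holds; no prefix to check → satisfied.

True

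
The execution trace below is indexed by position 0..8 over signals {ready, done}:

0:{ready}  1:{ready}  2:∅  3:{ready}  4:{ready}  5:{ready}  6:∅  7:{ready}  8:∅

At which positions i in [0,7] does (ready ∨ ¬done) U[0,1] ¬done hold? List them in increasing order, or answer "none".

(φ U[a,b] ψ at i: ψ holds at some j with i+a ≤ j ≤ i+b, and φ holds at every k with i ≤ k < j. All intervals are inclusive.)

Evaluate at each i in [0,7]:
  i=0: ✓ (rhs at j=0)
  i=1: ✓ (rhs at j=1)
  i=2: ✓ (rhs at j=2)
  i=3: ✓ (rhs at j=3)
  i=4: ✓ (rhs at j=4)
  i=5: ✓ (rhs at j=5)
  i=6: ✓ (rhs at j=6)
  i=7: ✓ (rhs at j=7)

0, 1, 2, 3, 4, 5, 6, 7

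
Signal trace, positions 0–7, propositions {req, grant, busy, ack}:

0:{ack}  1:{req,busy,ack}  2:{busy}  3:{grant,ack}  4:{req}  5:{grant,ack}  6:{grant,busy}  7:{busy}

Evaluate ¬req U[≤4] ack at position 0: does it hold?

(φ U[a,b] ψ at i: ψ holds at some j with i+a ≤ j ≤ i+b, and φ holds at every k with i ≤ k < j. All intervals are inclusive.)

Yes

Need some j in [0,4] with ack, and ¬req at every k in [0,j-1].
  j=0: ack holds; no prefix to check → satisfied.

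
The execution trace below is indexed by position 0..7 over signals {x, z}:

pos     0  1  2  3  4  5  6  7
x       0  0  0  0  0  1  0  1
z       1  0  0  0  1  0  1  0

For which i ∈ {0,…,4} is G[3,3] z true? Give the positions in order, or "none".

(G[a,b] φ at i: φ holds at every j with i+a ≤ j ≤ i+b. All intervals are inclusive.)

Evaluate at each i in [0,4]:
  i=0: ✗ (fails at j=3)
  i=1: ✓ (all of [4,4])
  i=2: ✗ (fails at j=5)
  i=3: ✓ (all of [6,6])
  i=4: ✗ (fails at j=7)

1, 3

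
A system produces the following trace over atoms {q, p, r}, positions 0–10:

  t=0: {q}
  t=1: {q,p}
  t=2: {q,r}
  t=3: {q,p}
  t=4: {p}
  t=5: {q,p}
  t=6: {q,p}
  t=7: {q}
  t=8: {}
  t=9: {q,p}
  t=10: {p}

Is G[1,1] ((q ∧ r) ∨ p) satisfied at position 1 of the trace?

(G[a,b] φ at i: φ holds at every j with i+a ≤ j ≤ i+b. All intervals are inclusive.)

Check ((q ∧ r) ∨ p) at every j in [2,2]:
  j=2: true
All positions satisfy it → formula holds.

Holds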